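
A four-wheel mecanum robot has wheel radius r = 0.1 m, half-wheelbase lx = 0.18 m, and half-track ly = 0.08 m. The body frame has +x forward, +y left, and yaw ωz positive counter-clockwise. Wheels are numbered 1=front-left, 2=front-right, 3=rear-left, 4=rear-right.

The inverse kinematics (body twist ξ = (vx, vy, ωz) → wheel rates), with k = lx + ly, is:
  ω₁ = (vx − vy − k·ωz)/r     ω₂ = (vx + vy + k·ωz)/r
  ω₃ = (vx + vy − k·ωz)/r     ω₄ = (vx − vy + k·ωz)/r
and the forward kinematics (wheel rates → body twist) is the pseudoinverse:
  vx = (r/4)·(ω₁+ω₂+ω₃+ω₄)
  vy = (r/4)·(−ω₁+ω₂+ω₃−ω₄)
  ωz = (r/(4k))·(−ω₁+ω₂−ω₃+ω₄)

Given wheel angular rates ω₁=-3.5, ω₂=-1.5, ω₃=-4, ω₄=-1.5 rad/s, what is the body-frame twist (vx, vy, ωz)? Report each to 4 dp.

k = lx + ly = 0.18 + 0.08 = 0.2600
ω₁+ω₂+ω₃+ω₄ = -10.5000  →  vx = (0.1/4)·-10.5000 = -0.2625
−ω₁+ω₂+ω₃−ω₄ = -0.5000  →  vy = (0.1/4)·-0.5000 = -0.0125
−ω₁+ω₂−ω₃+ω₄ = 4.5000  →  ωz = (0.1/1.0400)·4.5000 = 0.4327

(-0.2625, -0.0125, 0.4327)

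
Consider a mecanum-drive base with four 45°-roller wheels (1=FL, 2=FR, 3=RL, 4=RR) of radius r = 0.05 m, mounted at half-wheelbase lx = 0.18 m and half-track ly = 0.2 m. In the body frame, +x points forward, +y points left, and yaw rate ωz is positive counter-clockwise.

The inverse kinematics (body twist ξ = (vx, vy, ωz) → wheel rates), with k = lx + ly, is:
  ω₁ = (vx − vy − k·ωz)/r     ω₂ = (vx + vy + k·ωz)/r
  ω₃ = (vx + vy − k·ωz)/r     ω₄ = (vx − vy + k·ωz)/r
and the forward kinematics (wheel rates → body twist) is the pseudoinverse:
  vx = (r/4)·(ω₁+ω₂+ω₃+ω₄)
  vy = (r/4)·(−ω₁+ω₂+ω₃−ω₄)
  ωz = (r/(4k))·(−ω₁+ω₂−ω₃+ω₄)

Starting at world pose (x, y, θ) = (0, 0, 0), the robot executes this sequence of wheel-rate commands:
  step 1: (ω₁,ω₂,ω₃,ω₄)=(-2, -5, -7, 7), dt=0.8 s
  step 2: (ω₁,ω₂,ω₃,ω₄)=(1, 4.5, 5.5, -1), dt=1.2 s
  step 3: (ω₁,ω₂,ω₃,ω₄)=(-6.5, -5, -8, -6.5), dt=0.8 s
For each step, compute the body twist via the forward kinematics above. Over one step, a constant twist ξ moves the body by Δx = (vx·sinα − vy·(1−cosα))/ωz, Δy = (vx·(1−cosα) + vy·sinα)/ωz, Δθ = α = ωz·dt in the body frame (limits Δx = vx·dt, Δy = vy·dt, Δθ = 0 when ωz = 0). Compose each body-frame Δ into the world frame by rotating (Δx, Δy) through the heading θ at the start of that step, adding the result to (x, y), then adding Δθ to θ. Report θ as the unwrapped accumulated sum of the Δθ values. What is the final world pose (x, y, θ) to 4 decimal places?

(-0.1870, -0.0518, 0.2500)

step 1: ξ=(vx,vy,ωz)=(-0.0875, -0.2125, 0.3618), dt=0.8 → body Δ=(-0.0446, -0.1777, 0.2895) → world pose (-0.0446, -0.1777, 0.2895)
step 2: ξ=(vx,vy,ωz)=(0.1250, 0.1250, -0.0987), dt=1.2 → body Δ=(0.1585, 0.1408, -0.1184) → world pose (0.0671, 0.0025, 0.1711)
step 3: ξ=(vx,vy,ωz)=(-0.3250, 0.0000, 0.0987), dt=0.8 → body Δ=(-0.2597, -0.0103, 0.0789) → world pose (-0.1870, -0.0518, 0.2500)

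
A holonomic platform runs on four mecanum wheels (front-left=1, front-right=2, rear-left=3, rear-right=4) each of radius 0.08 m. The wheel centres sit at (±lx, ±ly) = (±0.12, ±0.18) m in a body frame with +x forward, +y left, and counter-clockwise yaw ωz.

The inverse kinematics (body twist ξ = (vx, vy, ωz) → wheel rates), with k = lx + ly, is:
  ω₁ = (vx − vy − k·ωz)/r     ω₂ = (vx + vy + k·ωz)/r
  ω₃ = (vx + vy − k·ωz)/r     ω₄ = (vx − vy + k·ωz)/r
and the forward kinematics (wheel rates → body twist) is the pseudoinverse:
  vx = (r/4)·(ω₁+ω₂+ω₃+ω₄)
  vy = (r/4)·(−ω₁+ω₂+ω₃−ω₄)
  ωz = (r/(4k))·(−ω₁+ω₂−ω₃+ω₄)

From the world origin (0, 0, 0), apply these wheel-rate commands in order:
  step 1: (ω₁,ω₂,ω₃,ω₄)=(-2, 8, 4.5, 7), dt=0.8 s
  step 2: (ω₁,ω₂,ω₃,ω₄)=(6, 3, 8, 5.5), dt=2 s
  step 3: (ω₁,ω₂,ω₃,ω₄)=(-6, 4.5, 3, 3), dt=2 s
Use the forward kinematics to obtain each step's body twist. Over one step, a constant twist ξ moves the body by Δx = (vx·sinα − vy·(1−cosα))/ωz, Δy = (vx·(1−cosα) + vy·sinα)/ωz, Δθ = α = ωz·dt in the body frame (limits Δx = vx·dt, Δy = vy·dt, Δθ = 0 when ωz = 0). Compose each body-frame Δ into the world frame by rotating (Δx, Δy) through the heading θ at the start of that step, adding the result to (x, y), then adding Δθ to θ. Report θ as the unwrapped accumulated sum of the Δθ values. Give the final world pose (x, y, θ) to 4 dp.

step 1: ξ=(vx,vy,ωz)=(0.3500, 0.1500, 0.8333), dt=0.8 → body Δ=(0.2212, 0.2012, 0.6667) → world pose (0.2212, 0.2012, 0.6667)
step 2: ξ=(vx,vy,ωz)=(0.4500, -0.0100, -0.3667), dt=2.0 → body Δ=(0.8145, -0.3337, -0.7333) → world pose (1.0676, 0.4426, -0.0667)
step 3: ξ=(vx,vy,ωz)=(0.0900, 0.2100, 0.7000), dt=2.0 → body Δ=(-0.1223, 0.4024, 1.4000) → world pose (0.9724, 0.8522, 1.3333)

(0.9724, 0.8522, 1.3333)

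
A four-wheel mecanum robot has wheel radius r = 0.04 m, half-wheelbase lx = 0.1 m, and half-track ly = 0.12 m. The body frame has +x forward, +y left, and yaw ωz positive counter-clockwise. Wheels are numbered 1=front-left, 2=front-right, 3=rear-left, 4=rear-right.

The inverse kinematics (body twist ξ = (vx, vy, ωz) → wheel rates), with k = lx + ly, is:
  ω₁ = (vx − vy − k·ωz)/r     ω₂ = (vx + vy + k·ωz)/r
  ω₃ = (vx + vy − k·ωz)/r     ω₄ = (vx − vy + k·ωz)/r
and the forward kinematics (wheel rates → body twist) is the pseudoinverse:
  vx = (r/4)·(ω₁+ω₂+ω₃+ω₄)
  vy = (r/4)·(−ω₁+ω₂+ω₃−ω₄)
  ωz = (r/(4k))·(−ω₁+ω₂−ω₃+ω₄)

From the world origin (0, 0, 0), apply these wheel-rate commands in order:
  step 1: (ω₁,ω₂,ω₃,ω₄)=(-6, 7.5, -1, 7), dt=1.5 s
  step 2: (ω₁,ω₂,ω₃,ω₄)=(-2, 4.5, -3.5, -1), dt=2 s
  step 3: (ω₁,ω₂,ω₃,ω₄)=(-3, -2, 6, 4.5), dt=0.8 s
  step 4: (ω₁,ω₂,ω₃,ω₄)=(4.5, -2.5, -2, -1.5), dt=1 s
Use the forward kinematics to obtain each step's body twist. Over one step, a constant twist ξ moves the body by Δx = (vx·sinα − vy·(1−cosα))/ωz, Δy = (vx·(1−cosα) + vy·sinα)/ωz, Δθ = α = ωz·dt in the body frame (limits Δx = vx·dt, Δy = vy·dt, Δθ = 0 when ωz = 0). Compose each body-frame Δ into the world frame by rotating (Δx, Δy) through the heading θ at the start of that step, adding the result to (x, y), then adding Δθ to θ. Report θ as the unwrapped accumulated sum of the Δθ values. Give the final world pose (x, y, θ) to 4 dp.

step 1: ξ=(vx,vy,ωz)=(0.0750, 0.0550, 0.9773), dt=1.5 → body Δ=(0.0259, 0.1247, 1.4659) → world pose (0.0259, 0.1247, 1.4659)
step 2: ξ=(vx,vy,ωz)=(-0.0200, 0.0400, 0.4091), dt=2.0 → body Δ=(-0.0666, 0.0559, 0.8182) → world pose (-0.0366, 0.0643, 2.2841)
step 3: ξ=(vx,vy,ωz)=(0.0550, 0.0250, -0.0227), dt=0.8 → body Δ=(0.0442, 0.0196, -0.0182) → world pose (-0.0804, 0.0849, 2.2659)
step 4: ξ=(vx,vy,ωz)=(-0.0150, -0.0750, -0.2955), dt=1.0 → body Δ=(-0.0258, -0.0717, -0.2955) → world pose (-0.0088, 0.1110, 1.9705)

(-0.0088, 0.1110, 1.9705)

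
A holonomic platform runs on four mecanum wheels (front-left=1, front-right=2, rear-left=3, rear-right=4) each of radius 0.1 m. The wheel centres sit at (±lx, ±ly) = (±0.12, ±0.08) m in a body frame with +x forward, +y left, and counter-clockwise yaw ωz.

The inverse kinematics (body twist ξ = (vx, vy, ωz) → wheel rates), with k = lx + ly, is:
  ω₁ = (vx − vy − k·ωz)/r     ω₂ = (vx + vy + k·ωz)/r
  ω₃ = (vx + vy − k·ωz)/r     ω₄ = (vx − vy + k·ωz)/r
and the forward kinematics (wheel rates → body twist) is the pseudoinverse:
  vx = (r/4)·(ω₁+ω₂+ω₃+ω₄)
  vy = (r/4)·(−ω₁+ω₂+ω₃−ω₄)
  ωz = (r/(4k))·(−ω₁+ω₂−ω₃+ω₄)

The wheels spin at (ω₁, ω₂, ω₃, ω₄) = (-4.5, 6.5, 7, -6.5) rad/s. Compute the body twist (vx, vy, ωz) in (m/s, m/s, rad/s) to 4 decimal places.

(0.0625, 0.6125, -0.3125)

k = lx + ly = 0.12 + 0.08 = 0.2000
ω₁+ω₂+ω₃+ω₄ = 2.5000  →  vx = (0.1/4)·2.5000 = 0.0625
−ω₁+ω₂+ω₃−ω₄ = 24.5000  →  vy = (0.1/4)·24.5000 = 0.6125
−ω₁+ω₂−ω₃+ω₄ = -2.5000  →  ωz = (0.1/0.8000)·-2.5000 = -0.3125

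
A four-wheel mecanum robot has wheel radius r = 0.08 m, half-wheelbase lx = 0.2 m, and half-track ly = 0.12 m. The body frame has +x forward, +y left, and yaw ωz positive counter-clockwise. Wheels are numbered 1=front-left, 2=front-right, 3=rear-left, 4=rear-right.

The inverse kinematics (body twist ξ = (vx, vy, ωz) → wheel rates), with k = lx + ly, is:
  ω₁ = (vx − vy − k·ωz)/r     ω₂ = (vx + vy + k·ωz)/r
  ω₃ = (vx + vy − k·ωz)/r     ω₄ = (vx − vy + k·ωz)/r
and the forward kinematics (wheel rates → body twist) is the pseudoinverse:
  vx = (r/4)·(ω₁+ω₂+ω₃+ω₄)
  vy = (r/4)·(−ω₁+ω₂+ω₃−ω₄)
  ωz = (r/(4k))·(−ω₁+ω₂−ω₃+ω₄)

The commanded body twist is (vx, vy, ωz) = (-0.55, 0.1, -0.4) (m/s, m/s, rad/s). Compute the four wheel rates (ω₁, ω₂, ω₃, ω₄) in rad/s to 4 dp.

(-6.5250, -7.2250, -4.0250, -9.7250)

k = lx + ly = 0.2 + 0.12 = 0.3200;  k·ωz = 0.3200·-0.4 = -0.1280
ω₁ (FL) = (vx − vy − k·ωz)/r = -0.5220/0.08 = -6.5250
ω₂ (FR) = (vx + vy + k·ωz)/r = -0.5780/0.08 = -7.2250
ω₃ (RL) = (vx + vy − k·ωz)/r = -0.3220/0.08 = -4.0250
ω₄ (RR) = (vx − vy + k·ωz)/r = -0.7780/0.08 = -9.7250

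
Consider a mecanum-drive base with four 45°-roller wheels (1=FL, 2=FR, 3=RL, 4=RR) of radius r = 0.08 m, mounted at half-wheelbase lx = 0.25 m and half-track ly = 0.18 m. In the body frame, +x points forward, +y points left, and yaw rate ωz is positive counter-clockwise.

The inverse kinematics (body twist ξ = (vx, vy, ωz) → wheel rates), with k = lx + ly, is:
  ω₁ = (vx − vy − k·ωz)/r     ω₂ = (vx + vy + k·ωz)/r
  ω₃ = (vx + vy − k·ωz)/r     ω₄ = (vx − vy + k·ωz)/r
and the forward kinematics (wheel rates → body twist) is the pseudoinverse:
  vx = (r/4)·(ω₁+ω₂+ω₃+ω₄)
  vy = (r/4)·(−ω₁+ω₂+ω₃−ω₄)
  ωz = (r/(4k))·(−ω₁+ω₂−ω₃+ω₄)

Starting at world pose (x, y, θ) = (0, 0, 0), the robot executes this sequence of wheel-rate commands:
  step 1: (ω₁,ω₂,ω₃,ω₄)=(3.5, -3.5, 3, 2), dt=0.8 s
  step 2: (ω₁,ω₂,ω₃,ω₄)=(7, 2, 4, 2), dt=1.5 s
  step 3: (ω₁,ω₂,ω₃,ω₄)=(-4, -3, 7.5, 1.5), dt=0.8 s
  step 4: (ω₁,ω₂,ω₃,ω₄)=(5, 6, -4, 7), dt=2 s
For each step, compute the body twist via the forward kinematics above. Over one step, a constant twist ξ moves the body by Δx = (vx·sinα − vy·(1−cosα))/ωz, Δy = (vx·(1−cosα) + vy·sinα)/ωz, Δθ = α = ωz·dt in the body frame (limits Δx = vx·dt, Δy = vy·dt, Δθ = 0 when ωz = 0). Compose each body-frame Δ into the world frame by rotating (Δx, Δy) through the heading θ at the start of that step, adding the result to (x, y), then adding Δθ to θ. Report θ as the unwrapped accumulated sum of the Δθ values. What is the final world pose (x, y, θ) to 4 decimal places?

step 1: ξ=(vx,vy,ωz)=(0.1000, -0.1200, -0.3721), dt=0.8 → body Δ=(0.0646, -0.1064, -0.2977) → world pose (0.0646, -0.1064, -0.2977)
step 2: ξ=(vx,vy,ωz)=(0.3000, -0.0600, -0.3256), dt=1.5 → body Δ=(0.4108, -0.1942, -0.4884) → world pose (0.4004, -0.4125, -0.7860)
step 3: ξ=(vx,vy,ωz)=(0.0400, 0.1400, -0.2326), dt=0.8 → body Δ=(0.0422, 0.1084, -0.1860) → world pose (0.5069, -0.3658, -0.9721)
step 4: ξ=(vx,vy,ωz)=(0.2800, -0.2000, 0.5581), dt=2.0 → body Δ=(0.6517, -0.0405, 1.1163) → world pose (0.8407, -0.9270, 0.1442)

(0.8407, -0.9270, 0.1442)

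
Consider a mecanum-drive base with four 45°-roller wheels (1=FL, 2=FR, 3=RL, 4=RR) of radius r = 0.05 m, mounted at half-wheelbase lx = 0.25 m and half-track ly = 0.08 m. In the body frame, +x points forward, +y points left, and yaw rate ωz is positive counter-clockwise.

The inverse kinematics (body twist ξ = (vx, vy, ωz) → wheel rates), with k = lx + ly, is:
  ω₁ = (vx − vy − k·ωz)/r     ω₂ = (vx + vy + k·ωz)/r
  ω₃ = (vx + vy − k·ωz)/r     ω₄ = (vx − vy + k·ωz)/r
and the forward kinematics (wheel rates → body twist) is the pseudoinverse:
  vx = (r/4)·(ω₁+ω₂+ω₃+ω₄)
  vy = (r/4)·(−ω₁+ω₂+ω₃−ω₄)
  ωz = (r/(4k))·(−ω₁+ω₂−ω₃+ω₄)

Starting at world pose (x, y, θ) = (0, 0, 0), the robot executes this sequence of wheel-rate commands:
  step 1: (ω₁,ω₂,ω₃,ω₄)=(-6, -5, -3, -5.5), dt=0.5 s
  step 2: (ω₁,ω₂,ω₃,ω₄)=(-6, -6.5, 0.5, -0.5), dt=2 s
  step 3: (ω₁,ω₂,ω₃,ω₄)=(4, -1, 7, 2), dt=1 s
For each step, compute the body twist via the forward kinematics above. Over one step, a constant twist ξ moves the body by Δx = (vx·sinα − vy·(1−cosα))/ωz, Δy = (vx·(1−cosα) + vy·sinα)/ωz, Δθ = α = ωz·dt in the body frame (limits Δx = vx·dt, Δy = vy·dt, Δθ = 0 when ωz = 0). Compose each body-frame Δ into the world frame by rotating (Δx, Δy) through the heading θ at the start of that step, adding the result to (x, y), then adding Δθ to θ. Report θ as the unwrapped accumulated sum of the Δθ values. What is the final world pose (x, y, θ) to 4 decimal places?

step 1: ξ=(vx,vy,ωz)=(-0.2438, 0.0438, -0.0568), dt=0.5 → body Δ=(-0.1215, 0.0236, -0.0284) → world pose (-0.1215, 0.0236, -0.0284)
step 2: ξ=(vx,vy,ωz)=(-0.1562, 0.0063, -0.0568), dt=2.0 → body Δ=(-0.3111, 0.0302, -0.1136) → world pose (-0.4317, 0.0626, -0.1420)
step 3: ξ=(vx,vy,ωz)=(0.1500, 0.0000, -0.3788), dt=1.0 → body Δ=(0.1464, -0.0281, -0.3788) → world pose (-0.2907, 0.0141, -0.5208)

(-0.2907, 0.0141, -0.5208)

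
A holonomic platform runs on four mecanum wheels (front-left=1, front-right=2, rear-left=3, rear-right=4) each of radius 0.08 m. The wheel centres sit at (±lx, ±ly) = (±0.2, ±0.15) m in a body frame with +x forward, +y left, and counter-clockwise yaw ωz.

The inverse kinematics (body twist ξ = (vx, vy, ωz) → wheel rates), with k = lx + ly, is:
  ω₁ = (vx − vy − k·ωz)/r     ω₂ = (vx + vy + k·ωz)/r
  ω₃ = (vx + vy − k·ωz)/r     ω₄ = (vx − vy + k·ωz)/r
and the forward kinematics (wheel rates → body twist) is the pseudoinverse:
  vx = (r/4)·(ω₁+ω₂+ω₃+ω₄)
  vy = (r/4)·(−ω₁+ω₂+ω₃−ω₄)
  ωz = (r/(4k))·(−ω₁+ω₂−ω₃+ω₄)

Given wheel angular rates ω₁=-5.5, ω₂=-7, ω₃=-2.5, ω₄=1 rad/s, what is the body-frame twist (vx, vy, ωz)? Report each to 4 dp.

(-0.2800, -0.1000, 0.1143)

k = lx + ly = 0.2 + 0.15 = 0.3500
ω₁+ω₂+ω₃+ω₄ = -14.0000  →  vx = (0.08/4)·-14.0000 = -0.2800
−ω₁+ω₂+ω₃−ω₄ = -5.0000  →  vy = (0.08/4)·-5.0000 = -0.1000
−ω₁+ω₂−ω₃+ω₄ = 2.0000  →  ωz = (0.08/1.4000)·2.0000 = 0.1143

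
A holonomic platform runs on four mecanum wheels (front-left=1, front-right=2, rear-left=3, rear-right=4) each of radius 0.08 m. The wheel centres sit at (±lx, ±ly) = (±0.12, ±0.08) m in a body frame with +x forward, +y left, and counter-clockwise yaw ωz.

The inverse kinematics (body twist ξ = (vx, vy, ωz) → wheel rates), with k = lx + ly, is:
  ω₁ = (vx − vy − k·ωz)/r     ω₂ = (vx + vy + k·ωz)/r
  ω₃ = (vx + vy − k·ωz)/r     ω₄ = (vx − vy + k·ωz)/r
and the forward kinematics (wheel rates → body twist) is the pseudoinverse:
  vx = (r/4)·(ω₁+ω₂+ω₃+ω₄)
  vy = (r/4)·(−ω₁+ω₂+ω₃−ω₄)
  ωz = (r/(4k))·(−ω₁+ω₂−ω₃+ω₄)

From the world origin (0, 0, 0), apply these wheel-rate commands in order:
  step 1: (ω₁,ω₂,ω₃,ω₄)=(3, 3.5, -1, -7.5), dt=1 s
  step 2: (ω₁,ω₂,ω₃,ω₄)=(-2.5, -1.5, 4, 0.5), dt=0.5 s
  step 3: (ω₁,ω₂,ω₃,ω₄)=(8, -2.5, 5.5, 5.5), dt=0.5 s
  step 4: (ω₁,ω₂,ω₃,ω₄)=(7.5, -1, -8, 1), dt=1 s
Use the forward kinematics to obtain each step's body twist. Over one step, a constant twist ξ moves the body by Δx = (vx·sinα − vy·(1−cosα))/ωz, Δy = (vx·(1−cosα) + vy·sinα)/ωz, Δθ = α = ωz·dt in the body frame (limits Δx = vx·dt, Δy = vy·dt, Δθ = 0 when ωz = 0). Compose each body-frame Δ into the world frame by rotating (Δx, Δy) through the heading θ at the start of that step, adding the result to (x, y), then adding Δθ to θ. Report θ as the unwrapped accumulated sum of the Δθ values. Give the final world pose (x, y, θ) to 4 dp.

(-0.2947, -0.1267, -1.2000)

step 1: ξ=(vx,vy,ωz)=(-0.0400, 0.1400, -0.6000), dt=1.0 → body Δ=(0.0031, 0.1434, -0.6000) → world pose (0.0031, 0.1434, -0.6000)
step 2: ξ=(vx,vy,ωz)=(0.0100, 0.0900, -0.2500), dt=0.5 → body Δ=(0.0078, 0.0446, -0.1250) → world pose (0.0347, 0.1758, -0.7250)
step 3: ξ=(vx,vy,ωz)=(0.3300, -0.2100, -1.0500), dt=0.5 → body Δ=(0.1306, -0.1426, -0.5250) → world pose (0.0379, -0.0175, -1.2500)
step 4: ξ=(vx,vy,ωz)=(-0.0100, -0.3500, 0.0500), dt=1.0 → body Δ=(-0.0012, -0.3501, 0.0500) → world pose (-0.2947, -0.1267, -1.2000)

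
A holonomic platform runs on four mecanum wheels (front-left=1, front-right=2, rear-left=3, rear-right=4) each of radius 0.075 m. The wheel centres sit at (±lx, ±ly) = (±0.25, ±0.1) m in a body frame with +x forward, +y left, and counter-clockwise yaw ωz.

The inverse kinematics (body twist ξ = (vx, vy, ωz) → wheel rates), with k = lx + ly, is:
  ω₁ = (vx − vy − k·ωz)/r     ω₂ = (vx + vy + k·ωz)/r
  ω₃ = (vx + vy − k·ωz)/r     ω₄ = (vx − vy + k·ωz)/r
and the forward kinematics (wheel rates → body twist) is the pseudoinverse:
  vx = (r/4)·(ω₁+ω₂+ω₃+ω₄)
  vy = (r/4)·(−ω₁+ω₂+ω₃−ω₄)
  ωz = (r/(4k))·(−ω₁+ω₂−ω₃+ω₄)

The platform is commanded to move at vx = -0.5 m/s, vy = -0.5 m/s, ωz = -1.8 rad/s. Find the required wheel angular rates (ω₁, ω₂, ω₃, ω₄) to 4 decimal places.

k = lx + ly = 0.25 + 0.1 = 0.3500;  k·ωz = 0.3500·-1.8 = -0.6300
ω₁ (FL) = (vx − vy − k·ωz)/r = 0.6300/0.075 = 8.4000
ω₂ (FR) = (vx + vy + k·ωz)/r = -1.6300/0.075 = -21.7333
ω₃ (RL) = (vx + vy − k·ωz)/r = -0.3700/0.075 = -4.9333
ω₄ (RR) = (vx − vy + k·ωz)/r = -0.6300/0.075 = -8.4000

(8.4000, -21.7333, -4.9333, -8.4000)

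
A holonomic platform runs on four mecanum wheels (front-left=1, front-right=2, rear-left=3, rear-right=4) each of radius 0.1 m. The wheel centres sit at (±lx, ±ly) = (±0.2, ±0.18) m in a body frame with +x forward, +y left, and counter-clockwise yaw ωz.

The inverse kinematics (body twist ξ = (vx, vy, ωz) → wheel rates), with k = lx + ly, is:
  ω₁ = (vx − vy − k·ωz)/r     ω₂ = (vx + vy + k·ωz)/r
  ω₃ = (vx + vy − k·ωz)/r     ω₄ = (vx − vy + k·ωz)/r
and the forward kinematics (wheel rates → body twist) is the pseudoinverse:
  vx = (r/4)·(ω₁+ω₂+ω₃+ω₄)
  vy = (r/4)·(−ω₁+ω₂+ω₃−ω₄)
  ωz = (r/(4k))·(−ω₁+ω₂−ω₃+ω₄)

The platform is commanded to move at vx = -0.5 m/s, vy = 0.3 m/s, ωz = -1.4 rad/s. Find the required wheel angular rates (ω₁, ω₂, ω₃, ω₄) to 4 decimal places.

k = lx + ly = 0.2 + 0.18 = 0.3800;  k·ωz = 0.3800·-1.4 = -0.5320
ω₁ (FL) = (vx − vy − k·ωz)/r = -0.2680/0.1 = -2.6800
ω₂ (FR) = (vx + vy + k·ωz)/r = -0.7320/0.1 = -7.3200
ω₃ (RL) = (vx + vy − k·ωz)/r = 0.3320/0.1 = 3.3200
ω₄ (RR) = (vx − vy + k·ωz)/r = -1.3320/0.1 = -13.3200

(-2.6800, -7.3200, 3.3200, -13.3200)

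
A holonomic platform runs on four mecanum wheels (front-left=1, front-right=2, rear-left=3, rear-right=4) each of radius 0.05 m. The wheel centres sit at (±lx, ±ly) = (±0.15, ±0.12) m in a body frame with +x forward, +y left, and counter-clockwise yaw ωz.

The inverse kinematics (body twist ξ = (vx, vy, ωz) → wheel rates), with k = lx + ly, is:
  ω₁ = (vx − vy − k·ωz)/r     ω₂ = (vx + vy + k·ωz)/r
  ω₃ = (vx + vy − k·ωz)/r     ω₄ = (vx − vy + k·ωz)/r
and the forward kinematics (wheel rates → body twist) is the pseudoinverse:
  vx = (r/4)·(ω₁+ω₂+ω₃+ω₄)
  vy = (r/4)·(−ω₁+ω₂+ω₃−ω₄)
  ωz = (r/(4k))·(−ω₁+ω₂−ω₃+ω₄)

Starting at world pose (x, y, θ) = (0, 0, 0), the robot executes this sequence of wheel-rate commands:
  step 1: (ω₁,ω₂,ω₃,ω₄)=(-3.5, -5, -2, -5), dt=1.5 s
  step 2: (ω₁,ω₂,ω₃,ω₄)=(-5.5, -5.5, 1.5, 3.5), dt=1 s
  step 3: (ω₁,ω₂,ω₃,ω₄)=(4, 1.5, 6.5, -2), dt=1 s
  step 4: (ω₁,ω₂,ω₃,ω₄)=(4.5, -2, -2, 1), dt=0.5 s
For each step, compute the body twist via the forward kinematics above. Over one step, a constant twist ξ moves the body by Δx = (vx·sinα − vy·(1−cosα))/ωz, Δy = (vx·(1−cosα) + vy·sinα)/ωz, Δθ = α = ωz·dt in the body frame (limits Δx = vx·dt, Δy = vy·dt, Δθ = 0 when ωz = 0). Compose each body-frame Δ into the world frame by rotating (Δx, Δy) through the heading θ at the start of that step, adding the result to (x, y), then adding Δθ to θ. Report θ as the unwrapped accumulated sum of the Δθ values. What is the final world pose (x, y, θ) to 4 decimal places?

(-0.2512, 0.0287, -0.8102)

step 1: ξ=(vx,vy,ωz)=(-0.1938, 0.0188, -0.2083), dt=1.5 → body Δ=(-0.2816, 0.0727, -0.3125) → world pose (-0.2816, 0.0727, -0.3125)
step 2: ξ=(vx,vy,ωz)=(-0.0750, -0.0250, 0.0926), dt=1.0 → body Δ=(-0.0737, -0.0284, 0.0926) → world pose (-0.3605, 0.0683, -0.2199)
step 3: ξ=(vx,vy,ωz)=(0.1250, 0.0750, -0.5093), dt=1.0 → body Δ=(0.1384, 0.0407, -0.5093) → world pose (-0.2166, 0.0778, -0.7292)
step 4: ξ=(vx,vy,ωz)=(0.0187, -0.1188, -0.1620), dt=0.5 → body Δ=(0.0070, -0.0597, -0.0810) → world pose (-0.2512, 0.0287, -0.8102)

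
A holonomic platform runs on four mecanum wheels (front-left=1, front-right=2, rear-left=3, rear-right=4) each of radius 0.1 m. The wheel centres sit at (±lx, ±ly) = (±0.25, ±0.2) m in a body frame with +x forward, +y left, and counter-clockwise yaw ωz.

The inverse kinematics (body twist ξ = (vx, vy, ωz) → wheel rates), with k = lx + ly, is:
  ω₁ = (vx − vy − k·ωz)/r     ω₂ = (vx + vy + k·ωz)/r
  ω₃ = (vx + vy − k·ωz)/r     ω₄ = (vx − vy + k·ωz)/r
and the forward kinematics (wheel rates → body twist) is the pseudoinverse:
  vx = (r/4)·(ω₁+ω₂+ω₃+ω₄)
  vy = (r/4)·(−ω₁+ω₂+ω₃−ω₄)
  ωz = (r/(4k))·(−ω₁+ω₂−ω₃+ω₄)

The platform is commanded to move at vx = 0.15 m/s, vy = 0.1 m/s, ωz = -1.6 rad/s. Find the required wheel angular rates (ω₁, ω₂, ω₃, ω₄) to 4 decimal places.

(7.7000, -4.7000, 9.7000, -6.7000)

k = lx + ly = 0.25 + 0.2 = 0.4500;  k·ωz = 0.4500·-1.6 = -0.7200
ω₁ (FL) = (vx − vy − k·ωz)/r = 0.7700/0.1 = 7.7000
ω₂ (FR) = (vx + vy + k·ωz)/r = -0.4700/0.1 = -4.7000
ω₃ (RL) = (vx + vy − k·ωz)/r = 0.9700/0.1 = 9.7000
ω₄ (RR) = (vx − vy + k·ωz)/r = -0.6700/0.1 = -6.7000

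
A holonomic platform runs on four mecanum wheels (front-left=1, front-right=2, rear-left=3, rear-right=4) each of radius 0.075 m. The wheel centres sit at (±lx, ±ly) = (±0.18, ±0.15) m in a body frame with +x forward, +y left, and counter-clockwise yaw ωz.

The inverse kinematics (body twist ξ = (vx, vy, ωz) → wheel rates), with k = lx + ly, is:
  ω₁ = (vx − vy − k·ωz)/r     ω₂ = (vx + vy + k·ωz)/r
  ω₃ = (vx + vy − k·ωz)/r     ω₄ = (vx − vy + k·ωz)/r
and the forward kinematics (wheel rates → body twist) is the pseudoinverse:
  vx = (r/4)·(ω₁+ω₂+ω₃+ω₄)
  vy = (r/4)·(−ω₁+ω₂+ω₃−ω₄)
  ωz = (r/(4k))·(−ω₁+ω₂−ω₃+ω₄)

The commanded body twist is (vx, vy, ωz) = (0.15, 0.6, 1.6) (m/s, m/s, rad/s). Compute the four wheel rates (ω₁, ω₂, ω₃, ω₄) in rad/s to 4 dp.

k = lx + ly = 0.18 + 0.15 = 0.3300;  k·ωz = 0.3300·1.6 = 0.5280
ω₁ (FL) = (vx − vy − k·ωz)/r = -0.9780/0.075 = -13.0400
ω₂ (FR) = (vx + vy + k·ωz)/r = 1.2780/0.075 = 17.0400
ω₃ (RL) = (vx + vy − k·ωz)/r = 0.2220/0.075 = 2.9600
ω₄ (RR) = (vx − vy + k·ωz)/r = 0.0780/0.075 = 1.0400

(-13.0400, 17.0400, 2.9600, 1.0400)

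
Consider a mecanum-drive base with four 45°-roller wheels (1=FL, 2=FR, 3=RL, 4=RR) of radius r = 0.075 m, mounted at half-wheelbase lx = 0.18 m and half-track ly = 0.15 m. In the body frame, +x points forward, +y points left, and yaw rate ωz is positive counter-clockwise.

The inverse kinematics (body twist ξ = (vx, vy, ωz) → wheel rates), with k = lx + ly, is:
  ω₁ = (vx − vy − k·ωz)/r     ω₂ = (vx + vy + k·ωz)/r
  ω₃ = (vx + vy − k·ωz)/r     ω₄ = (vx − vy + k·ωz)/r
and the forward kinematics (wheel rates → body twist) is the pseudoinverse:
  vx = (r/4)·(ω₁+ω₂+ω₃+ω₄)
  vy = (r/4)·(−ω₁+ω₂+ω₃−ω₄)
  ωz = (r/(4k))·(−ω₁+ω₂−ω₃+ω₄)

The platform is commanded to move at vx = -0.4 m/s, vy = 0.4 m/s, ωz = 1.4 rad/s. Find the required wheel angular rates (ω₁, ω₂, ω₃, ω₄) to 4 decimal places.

k = lx + ly = 0.18 + 0.15 = 0.3300;  k·ωz = 0.3300·1.4 = 0.4620
ω₁ (FL) = (vx − vy − k·ωz)/r = -1.2620/0.075 = -16.8267
ω₂ (FR) = (vx + vy + k·ωz)/r = 0.4620/0.075 = 6.1600
ω₃ (RL) = (vx + vy − k·ωz)/r = -0.4620/0.075 = -6.1600
ω₄ (RR) = (vx − vy + k·ωz)/r = -0.3380/0.075 = -4.5067

(-16.8267, 6.1600, -6.1600, -4.5067)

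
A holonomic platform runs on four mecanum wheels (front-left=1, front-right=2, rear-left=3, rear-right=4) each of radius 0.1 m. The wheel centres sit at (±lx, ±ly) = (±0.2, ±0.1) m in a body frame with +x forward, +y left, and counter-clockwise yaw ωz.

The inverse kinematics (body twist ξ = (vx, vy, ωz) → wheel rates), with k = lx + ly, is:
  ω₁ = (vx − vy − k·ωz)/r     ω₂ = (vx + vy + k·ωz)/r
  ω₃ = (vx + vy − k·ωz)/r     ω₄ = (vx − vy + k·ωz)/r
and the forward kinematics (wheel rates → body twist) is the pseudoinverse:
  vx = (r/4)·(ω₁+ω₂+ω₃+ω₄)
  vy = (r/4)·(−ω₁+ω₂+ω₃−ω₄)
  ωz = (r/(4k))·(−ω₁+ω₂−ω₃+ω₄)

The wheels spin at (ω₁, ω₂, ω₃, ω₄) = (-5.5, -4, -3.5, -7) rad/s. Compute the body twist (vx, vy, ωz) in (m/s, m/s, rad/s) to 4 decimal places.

(-0.5000, 0.1250, -0.1667)

k = lx + ly = 0.2 + 0.1 = 0.3000
ω₁+ω₂+ω₃+ω₄ = -20.0000  →  vx = (0.1/4)·-20.0000 = -0.5000
−ω₁+ω₂+ω₃−ω₄ = 5.0000  →  vy = (0.1/4)·5.0000 = 0.1250
−ω₁+ω₂−ω₃+ω₄ = -2.0000  →  ωz = (0.1/1.2000)·-2.0000 = -0.1667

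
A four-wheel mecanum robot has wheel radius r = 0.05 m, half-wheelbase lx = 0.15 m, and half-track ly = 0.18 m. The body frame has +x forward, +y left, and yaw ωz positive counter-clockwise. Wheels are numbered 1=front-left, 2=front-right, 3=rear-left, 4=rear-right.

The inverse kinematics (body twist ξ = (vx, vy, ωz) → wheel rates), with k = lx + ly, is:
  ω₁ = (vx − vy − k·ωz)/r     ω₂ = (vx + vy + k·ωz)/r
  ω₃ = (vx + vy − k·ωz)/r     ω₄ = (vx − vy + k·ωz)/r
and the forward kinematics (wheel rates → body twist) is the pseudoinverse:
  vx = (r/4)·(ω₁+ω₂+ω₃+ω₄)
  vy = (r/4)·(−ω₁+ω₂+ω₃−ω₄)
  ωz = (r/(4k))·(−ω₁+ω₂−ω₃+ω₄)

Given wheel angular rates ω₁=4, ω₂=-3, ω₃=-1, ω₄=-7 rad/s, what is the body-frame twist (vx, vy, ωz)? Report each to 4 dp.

k = lx + ly = 0.15 + 0.18 = 0.3300
ω₁+ω₂+ω₃+ω₄ = -7.0000  →  vx = (0.05/4)·-7.0000 = -0.0875
−ω₁+ω₂+ω₃−ω₄ = -1.0000  →  vy = (0.05/4)·-1.0000 = -0.0125
−ω₁+ω₂−ω₃+ω₄ = -13.0000  →  ωz = (0.05/1.3200)·-13.0000 = -0.4924

(-0.0875, -0.0125, -0.4924)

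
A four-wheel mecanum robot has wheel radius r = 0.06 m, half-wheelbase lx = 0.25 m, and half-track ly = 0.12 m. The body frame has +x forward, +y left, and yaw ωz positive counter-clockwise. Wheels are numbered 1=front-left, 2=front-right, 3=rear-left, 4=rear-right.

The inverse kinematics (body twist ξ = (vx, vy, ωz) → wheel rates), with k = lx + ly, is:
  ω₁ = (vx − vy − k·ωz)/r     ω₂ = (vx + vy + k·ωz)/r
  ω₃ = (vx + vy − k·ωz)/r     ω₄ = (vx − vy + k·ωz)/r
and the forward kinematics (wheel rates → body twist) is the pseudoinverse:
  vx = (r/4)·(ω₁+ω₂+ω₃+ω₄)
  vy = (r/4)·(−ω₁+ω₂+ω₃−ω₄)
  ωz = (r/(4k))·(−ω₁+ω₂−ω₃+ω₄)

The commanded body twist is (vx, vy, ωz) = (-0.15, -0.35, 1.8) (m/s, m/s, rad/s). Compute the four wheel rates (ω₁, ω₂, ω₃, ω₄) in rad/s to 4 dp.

(-7.7667, 2.7667, -19.4333, 14.4333)

k = lx + ly = 0.25 + 0.12 = 0.3700;  k·ωz = 0.3700·1.8 = 0.6660
ω₁ (FL) = (vx − vy − k·ωz)/r = -0.4660/0.06 = -7.7667
ω₂ (FR) = (vx + vy + k·ωz)/r = 0.1660/0.06 = 2.7667
ω₃ (RL) = (vx + vy − k·ωz)/r = -1.1660/0.06 = -19.4333
ω₄ (RR) = (vx − vy + k·ωz)/r = 0.8660/0.06 = 14.4333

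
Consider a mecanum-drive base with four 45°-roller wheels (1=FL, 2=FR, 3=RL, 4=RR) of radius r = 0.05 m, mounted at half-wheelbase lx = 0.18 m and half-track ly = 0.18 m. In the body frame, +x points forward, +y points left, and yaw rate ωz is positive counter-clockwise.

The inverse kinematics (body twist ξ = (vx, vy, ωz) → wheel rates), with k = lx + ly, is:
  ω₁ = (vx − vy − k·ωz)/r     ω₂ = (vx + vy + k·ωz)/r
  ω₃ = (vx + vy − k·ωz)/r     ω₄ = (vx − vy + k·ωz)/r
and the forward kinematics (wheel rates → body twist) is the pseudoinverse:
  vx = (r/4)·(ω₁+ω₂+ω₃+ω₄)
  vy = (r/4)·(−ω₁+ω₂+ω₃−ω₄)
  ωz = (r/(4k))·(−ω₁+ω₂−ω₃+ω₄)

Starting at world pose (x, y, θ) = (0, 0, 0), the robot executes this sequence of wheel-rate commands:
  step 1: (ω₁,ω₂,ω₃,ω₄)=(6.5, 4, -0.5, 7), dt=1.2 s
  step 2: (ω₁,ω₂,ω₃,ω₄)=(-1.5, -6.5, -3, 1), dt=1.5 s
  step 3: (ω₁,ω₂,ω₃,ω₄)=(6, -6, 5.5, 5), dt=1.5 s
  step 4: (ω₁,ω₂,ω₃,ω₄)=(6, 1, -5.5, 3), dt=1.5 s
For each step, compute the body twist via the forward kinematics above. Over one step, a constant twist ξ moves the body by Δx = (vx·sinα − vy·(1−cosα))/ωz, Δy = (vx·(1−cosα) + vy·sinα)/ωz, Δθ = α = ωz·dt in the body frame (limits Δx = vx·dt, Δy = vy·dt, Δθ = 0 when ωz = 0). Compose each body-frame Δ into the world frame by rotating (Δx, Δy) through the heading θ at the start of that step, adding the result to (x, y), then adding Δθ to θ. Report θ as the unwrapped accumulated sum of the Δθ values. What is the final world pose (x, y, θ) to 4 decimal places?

(0.2481, -0.8293, -0.3125)

step 1: ξ=(vx,vy,ωz)=(0.2125, -0.1250, 0.1736), dt=1.2 → body Δ=(0.2687, -0.1225, 0.2083) → world pose (0.2687, -0.1225, 0.2083)
step 2: ξ=(vx,vy,ωz)=(-0.1250, -0.1125, -0.0347), dt=1.5 → body Δ=(-0.1918, -0.1638, -0.0521) → world pose (0.1149, -0.3224, 0.1562)
step 3: ξ=(vx,vy,ωz)=(0.1313, -0.1438, -0.4340), dt=1.5 → body Δ=(0.1155, -0.2626, -0.6510) → world pose (0.2699, -0.5638, -0.4948)
step 4: ξ=(vx,vy,ωz)=(0.0563, -0.1688, 0.1215), dt=1.5 → body Δ=(0.1069, -0.2441, 0.1823) → world pose (0.2481, -0.8293, -0.3125)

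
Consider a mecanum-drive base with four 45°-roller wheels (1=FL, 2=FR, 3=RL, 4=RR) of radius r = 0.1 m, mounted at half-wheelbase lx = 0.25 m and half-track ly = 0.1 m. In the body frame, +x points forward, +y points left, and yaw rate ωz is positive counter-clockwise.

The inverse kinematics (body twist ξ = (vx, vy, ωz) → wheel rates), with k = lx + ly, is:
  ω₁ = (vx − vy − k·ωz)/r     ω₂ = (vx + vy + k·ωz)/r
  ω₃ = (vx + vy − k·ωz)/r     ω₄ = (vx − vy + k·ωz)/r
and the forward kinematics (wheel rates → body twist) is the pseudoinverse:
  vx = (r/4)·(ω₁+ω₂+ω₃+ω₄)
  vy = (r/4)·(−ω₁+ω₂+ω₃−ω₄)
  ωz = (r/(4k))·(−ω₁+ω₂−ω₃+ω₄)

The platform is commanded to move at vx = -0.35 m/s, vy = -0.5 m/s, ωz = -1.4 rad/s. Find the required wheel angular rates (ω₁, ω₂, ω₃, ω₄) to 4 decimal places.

k = lx + ly = 0.25 + 0.1 = 0.3500;  k·ωz = 0.3500·-1.4 = -0.4900
ω₁ (FL) = (vx − vy − k·ωz)/r = 0.6400/0.1 = 6.4000
ω₂ (FR) = (vx + vy + k·ωz)/r = -1.3400/0.1 = -13.4000
ω₃ (RL) = (vx + vy − k·ωz)/r = -0.3600/0.1 = -3.6000
ω₄ (RR) = (vx − vy + k·ωz)/r = -0.3400/0.1 = -3.4000

(6.4000, -13.4000, -3.6000, -3.4000)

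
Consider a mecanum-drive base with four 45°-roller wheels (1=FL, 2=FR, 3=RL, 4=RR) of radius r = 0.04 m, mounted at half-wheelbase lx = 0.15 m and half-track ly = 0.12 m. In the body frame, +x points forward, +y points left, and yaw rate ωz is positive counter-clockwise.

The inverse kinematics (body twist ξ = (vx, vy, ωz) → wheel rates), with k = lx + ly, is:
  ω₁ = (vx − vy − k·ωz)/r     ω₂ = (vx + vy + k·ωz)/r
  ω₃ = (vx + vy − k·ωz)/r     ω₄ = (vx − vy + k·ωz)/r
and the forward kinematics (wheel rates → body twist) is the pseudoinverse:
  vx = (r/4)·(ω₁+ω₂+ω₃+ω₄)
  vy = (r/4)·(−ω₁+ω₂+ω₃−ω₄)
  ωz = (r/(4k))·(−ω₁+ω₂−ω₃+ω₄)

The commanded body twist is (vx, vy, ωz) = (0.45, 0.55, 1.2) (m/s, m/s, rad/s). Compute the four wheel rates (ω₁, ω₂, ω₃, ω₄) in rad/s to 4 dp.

(-10.6000, 33.1000, 16.9000, 5.6000)

k = lx + ly = 0.15 + 0.12 = 0.2700;  k·ωz = 0.2700·1.2 = 0.3240
ω₁ (FL) = (vx − vy − k·ωz)/r = -0.4240/0.04 = -10.6000
ω₂ (FR) = (vx + vy + k·ωz)/r = 1.3240/0.04 = 33.1000
ω₃ (RL) = (vx + vy − k·ωz)/r = 0.6760/0.04 = 16.9000
ω₄ (RR) = (vx − vy + k·ωz)/r = 0.2240/0.04 = 5.6000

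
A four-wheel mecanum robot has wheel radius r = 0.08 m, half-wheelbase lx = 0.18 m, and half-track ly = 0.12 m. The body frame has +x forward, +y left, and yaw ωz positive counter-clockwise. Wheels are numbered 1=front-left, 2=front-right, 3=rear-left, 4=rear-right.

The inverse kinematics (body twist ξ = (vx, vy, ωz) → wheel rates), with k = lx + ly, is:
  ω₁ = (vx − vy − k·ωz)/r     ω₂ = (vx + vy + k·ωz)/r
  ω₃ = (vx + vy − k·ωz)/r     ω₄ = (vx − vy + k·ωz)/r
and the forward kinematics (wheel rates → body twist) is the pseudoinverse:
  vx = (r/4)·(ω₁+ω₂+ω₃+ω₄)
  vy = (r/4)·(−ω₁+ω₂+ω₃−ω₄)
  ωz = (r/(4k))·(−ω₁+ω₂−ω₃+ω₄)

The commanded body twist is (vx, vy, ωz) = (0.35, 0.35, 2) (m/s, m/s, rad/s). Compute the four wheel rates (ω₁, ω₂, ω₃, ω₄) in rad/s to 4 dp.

(-7.5000, 16.2500, 1.2500, 7.5000)

k = lx + ly = 0.18 + 0.12 = 0.3000;  k·ωz = 0.3000·2 = 0.6000
ω₁ (FL) = (vx − vy − k·ωz)/r = -0.6000/0.08 = -7.5000
ω₂ (FR) = (vx + vy + k·ωz)/r = 1.3000/0.08 = 16.2500
ω₃ (RL) = (vx + vy − k·ωz)/r = 0.1000/0.08 = 1.2500
ω₄ (RR) = (vx − vy + k·ωz)/r = 0.6000/0.08 = 7.5000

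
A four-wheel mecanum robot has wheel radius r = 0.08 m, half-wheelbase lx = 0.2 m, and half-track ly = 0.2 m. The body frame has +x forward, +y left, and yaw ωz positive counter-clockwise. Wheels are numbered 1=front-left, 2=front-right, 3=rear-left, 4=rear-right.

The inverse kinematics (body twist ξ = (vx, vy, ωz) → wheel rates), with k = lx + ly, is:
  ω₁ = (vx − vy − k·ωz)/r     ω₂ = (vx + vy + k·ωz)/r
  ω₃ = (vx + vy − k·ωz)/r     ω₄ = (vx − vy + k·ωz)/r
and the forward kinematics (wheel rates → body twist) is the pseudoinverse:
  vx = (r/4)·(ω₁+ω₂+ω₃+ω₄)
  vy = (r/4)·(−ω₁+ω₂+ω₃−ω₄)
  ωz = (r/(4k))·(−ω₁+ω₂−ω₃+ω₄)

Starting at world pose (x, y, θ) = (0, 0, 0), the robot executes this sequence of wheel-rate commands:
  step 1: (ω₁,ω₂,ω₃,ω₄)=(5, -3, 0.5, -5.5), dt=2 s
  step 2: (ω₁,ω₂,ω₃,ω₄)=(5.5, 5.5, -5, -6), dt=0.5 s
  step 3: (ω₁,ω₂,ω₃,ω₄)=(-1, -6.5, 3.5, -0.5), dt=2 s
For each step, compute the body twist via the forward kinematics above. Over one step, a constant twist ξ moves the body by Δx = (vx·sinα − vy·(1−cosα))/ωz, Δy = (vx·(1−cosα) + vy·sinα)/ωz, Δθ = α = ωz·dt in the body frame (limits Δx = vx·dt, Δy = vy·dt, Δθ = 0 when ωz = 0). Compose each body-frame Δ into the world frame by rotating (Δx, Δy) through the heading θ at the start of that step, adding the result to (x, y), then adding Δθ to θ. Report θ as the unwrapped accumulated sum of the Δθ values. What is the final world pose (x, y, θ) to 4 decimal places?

(-0.1207, 0.1991, -2.3750)

step 1: ξ=(vx,vy,ωz)=(-0.0600, -0.0400, -0.7000), dt=2.0 → body Δ=(-0.1319, 0.0148, -1.4000) → world pose (-0.1319, 0.0148, -1.4000)
step 2: ξ=(vx,vy,ωz)=(0.0000, 0.0200, -0.0500), dt=0.5 → body Δ=(0.0001, 0.0100, -0.0250) → world pose (-0.1220, 0.0164, -1.4250)
step 3: ξ=(vx,vy,ωz)=(-0.0900, -0.0300, -0.4750), dt=2.0 → body Δ=(-0.1805, 0.0279, -0.9500) → world pose (-0.1207, 0.1991, -2.3750)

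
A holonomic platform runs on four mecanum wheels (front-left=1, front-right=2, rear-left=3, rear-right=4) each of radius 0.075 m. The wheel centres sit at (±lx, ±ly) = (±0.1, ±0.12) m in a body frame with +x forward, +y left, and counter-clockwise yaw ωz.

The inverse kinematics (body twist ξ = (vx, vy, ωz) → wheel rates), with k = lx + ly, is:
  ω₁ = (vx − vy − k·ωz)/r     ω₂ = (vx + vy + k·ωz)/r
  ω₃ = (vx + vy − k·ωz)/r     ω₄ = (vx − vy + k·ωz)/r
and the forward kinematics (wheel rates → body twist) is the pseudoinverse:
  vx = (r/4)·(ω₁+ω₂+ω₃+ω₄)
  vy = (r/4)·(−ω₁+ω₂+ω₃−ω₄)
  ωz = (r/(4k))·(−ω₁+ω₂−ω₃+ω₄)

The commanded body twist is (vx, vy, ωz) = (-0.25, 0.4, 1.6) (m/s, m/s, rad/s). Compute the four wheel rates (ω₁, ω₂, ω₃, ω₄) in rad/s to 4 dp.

k = lx + ly = 0.1 + 0.12 = 0.2200;  k·ωz = 0.2200·1.6 = 0.3520
ω₁ (FL) = (vx − vy − k·ωz)/r = -1.0020/0.075 = -13.3600
ω₂ (FR) = (vx + vy + k·ωz)/r = 0.5020/0.075 = 6.6933
ω₃ (RL) = (vx + vy − k·ωz)/r = -0.2020/0.075 = -2.6933
ω₄ (RR) = (vx − vy + k·ωz)/r = -0.2980/0.075 = -3.9733

(-13.3600, 6.6933, -2.6933, -3.9733)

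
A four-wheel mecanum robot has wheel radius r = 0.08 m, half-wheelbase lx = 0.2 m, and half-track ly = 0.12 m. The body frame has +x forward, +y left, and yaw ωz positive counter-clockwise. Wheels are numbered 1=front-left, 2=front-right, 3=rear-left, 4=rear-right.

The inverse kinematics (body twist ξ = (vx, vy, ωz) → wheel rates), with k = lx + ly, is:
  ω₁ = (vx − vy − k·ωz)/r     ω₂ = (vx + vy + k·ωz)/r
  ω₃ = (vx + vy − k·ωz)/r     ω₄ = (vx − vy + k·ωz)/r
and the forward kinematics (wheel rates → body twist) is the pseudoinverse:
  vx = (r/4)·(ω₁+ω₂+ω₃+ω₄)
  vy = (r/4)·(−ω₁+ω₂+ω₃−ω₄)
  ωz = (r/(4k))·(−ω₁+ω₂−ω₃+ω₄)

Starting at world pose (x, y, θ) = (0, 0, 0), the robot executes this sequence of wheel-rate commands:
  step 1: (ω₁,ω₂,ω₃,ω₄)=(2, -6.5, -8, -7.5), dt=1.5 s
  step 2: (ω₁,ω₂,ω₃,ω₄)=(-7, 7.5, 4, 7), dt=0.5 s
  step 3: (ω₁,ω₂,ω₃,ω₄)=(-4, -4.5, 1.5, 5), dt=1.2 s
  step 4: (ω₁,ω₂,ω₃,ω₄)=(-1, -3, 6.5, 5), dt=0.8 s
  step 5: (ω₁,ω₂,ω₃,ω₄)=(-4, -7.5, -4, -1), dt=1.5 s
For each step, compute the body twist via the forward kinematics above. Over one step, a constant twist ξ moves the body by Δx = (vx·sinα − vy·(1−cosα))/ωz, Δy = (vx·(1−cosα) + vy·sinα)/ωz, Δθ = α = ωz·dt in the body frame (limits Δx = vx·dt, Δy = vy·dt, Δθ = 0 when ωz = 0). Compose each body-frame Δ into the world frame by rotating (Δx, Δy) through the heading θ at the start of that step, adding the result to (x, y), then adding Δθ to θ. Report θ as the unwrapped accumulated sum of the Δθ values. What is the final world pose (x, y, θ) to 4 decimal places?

step 1: ξ=(vx,vy,ωz)=(-0.4000, -0.1800, -0.5000), dt=1.5 → body Δ=(-0.6419, -0.0307, -0.7500) → world pose (-0.6419, -0.0307, -0.7500)
step 2: ξ=(vx,vy,ωz)=(0.2300, 0.2300, 1.0938), dt=0.5 → body Δ=(0.0787, 0.1400, 0.5469) → world pose (-0.4889, 0.0181, -0.2031)
step 3: ξ=(vx,vy,ωz)=(-0.0400, -0.0800, 0.1875), dt=1.2 → body Δ=(-0.0368, -0.1006, 0.2250) → world pose (-0.5453, -0.0730, 0.0219)
step 4: ξ=(vx,vy,ωz)=(0.1500, -0.0100, -0.2188), dt=0.8 → body Δ=(0.1187, -0.0184, -0.1750) → world pose (-0.4262, -0.0888, -0.1531)
step 5: ξ=(vx,vy,ωz)=(-0.3300, -0.1300, -0.0312), dt=1.5 → body Δ=(-0.4994, -0.1833, -0.0469) → world pose (-0.9477, -0.1938, -0.2000)

(-0.9477, -0.1938, -0.2000)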